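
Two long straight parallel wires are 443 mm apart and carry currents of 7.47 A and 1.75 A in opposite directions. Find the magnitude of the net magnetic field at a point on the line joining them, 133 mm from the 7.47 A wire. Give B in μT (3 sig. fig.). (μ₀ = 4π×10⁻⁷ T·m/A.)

Each long wire gives B = μ₀I/(2πd). Distances are d₁ = 0.133 m and d₂ = 0.31 m.
B₁ = 1.12×10⁻⁵ T, B₂ = 1.13×10⁻⁶ T.
Between antiparallel currents both contributions point the same way, so they add. B = B₁ + B₂ = 1.12×10⁻⁵ + 1.13×10⁻⁶ = 1.24×10⁻⁵ T.

B ≈ 12.4 μT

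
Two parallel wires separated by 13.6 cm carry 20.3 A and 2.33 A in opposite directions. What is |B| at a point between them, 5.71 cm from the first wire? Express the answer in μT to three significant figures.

B ≈ 77.0 μT

Each long wire gives B = μ₀I/(2πd). Distances are d₁ = 0.0571 m and d₂ = 0.0789 m.
B₁ = 7.11×10⁻⁵ T, B₂ = 5.91×10⁻⁶ T.
Between antiparallel currents both contributions point the same way, so they add. B = B₁ + B₂ = 7.11×10⁻⁵ + 5.91×10⁻⁶ = 7.70×10⁻⁵ T.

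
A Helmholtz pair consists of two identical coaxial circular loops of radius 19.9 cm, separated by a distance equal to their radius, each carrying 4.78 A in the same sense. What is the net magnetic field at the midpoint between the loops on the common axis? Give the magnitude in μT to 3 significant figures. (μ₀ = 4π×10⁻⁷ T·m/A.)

B ≈ 21.6 μT

Each loop contributes B = μ₀IR²/[2(R²+z²)^(3/2)] on the axis, with z measured from that loop.
Loop 1 (z = 0.0995 m): B₁ = 1.08×10⁻⁵ T. Loop 2 (z = 0.0995 m): B₂ = 1.08×10⁻⁵ T.
The fields add: B = B₁ + B₂ = 2.16×10⁻⁵ T.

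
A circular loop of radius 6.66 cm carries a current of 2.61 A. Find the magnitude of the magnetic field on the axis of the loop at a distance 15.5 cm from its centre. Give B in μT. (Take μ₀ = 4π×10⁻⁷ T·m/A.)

On the axis of a circular loop, B = μ₀IR² / [2(R²+z²)^(3/2)].
R² + z² = (0.0666)² + (0.155)² = 0.02846 m², and (R²+z²)^(3/2) = 4.80×10⁻³ m³.
B = (4π×10⁻⁷ × 2.61 × 0.004436) / (2 × 4.80×10⁻³) = 1.51×10⁻⁶ T.

B ≈ 1.51 μT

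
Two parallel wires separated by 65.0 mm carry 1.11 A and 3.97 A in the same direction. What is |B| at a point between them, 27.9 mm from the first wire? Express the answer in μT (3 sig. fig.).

Each long wire gives B = μ₀I/(2πd). Distances are d₁ = 0.0279 m and d₂ = 0.0371 m.
B₁ = 7.96×10⁻⁶ T, B₂ = 2.14×10⁻⁵ T.
Between parallel currents the two contributions point in opposite directions, so they subtract. B = |B₁ − B₂| = |7.96×10⁻⁶ − 2.14×10⁻⁵| = 1.34×10⁻⁵ T.

B ≈ 13.4 μT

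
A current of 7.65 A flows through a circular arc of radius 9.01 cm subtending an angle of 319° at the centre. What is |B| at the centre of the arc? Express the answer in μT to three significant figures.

The Biot–Savart field of a circular arc at its centre is B = μ₀Iφ/(4πR), with φ = 5.568 rad.
B = (4π×10⁻⁷ × 7.65 × 5.568) / (4π × 0.0901) = 4.73×10⁻⁵ T.

B ≈ 47.3 μT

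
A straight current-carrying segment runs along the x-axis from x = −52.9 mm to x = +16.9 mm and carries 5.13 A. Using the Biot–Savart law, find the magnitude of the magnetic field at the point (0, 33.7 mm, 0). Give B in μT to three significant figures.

B ≈ 19.7 μT

For a finite straight segment, B = (μ₀I/4πd)(sinθ₁ + sinθ₂), where θ₁, θ₂ are the angles from the perpendicular to each end.
The perpendicular distance is d = 0.0337 m; the end-offsets along the wire are a = 0.0529 m and b = 0.0169 m.
sinθ₁ = 0.0529/√(0.0529²+0.0337²) = 0.8434; sinθ₂ = 0.0169/√(0.0169²+0.0337²) = 0.4483.
B = (4π×10⁻⁷ × 5.13) / (4π × 0.0337) × (0.8434 + 0.4483) = 1.97×10⁻⁵ T.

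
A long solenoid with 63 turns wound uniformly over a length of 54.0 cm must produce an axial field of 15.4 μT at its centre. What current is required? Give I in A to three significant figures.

Inside a long solenoid B = μ₀nI with n = 116.7 m⁻¹, so I = B/(μ₀n).
I = 1.54×10⁻⁵ / (4π×10⁻⁷ × 116.7) = 0.105 A.

I ≈ 0.105 A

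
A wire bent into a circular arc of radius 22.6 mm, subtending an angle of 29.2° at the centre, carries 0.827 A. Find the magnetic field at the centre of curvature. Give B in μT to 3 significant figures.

The Biot–Savart field of a circular arc at its centre is B = μ₀Iφ/(4πR), with φ = 0.5096 rad.
B = (4π×10⁻⁷ × 0.827 × 0.5096) / (4π × 0.0226) = 1.86×10⁻⁶ T.

B ≈ 1.86 μT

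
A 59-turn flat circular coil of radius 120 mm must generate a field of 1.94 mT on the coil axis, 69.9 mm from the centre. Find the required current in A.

For an N-turn coil, B = Nμ₀IR²/[2(R²+z²)^(3/2)] with R = 0.12 m, z = 0.0699 m, so I = 2B(R²+z²)^(3/2)/(Nμ₀R²) = 2 × 1.94×10⁻³ × 2.68×10⁻³ / (59 × 4π×10⁻⁷ × 0.0144) = 9.73 A.

I ≈ 9.73 A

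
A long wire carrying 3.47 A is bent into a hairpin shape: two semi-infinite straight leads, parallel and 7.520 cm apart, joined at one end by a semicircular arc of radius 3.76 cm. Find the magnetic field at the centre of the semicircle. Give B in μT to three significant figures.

B ≈ 47.5 μT

The semicircular arc contributes B_arc = μ₀I·π/(4πR) = μ₀I/(4R) = 2.90×10⁻⁵ T.
Each semi-infinite lead is at perpendicular distance R = 0.0376 m from the centre, with the perpendicular foot at its near end, so it contributes μ₀I/(4πR); both point the same way, together 1.85×10⁻⁵ T.
Arc and leads all point the same direction: B = 2.90×10⁻⁵ + 1.85×10⁻⁵ = 4.75×10⁻⁵ T.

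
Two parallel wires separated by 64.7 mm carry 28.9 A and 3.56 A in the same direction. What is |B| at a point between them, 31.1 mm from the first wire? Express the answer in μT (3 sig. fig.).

B ≈ 165 μT

Each long wire gives B = μ₀I/(2πd). Distances are d₁ = 0.0311 m and d₂ = 0.0336 m.
B₁ = 1.86×10⁻⁴ T, B₂ = 2.12×10⁻⁵ T.
Between parallel currents the two contributions point in opposite directions, so they subtract. B = |B₁ − B₂| = |1.86×10⁻⁴ − 2.12×10⁻⁵| = 1.65×10⁻⁴ T.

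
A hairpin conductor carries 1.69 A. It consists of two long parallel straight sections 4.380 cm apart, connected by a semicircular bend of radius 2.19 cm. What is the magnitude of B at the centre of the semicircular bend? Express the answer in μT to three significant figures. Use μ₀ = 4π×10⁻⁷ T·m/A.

B ≈ 39.7 μT

The semicircular arc contributes B_arc = μ₀I·π/(4πR) = μ₀I/(4R) = 2.42×10⁻⁵ T.
Each semi-infinite lead is at perpendicular distance R = 0.0219 m from the centre, with the perpendicular foot at its near end, so it contributes μ₀I/(4πR); both point the same way, together 1.54×10⁻⁵ T.
Arc and leads all point the same direction: B = 2.42×10⁻⁵ + 1.54×10⁻⁵ = 3.97×10⁻⁵ T.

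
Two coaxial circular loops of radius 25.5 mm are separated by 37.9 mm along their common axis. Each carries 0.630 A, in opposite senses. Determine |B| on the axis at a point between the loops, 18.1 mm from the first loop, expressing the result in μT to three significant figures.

B ≈ 0.768 μT

Each loop contributes B = μ₀IR²/[2(R²+z²)^(3/2)] on the axis, with z measured from that loop.
Loop 1 (z = 0.0181 m): B₁ = 8.42×10⁻⁶ T. Loop 2 (z = 0.0198 m): B₂ = 7.65×10⁻⁶ T.
The fields oppose: B = |B₁ − B₂| = 7.68×10⁻⁷ T.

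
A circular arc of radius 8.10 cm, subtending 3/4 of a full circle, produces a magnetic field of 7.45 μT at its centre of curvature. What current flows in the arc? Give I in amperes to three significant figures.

I ≈ 1.28 A

For a circular arc, B = μ₀Iφ/(4πR) with φ in radians; here φ = 4.712 rad.
So I = 4πRB/(μ₀φ) = 4π × 0.081 × 7.45×10⁻⁶ / (4π×10⁻⁷ × 4.712) = 1.28 A.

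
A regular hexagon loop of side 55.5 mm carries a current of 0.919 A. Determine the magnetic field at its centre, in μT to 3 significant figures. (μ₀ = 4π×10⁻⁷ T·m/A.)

B ≈ 11.5 μT

Each side is a finite straight segment at perpendicular distance d = a/(2 tan(π/6)) = 0.04806 m from the centre, with end-angles ±π/6.
One side contributes B₁ = (μ₀I/4πd)·2 sin(π/6) = 1.91×10⁻⁶ T.
All 6 sides add in the same direction: B = 6 × 1.91×10⁻⁶ = 1.15×10⁻⁵ T.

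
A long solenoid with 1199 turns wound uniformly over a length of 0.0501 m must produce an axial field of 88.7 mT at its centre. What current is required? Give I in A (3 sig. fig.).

I ≈ 2.95 A

Inside a long solenoid B = μ₀nI with n = 2.393×10⁴ m⁻¹, so I = B/(μ₀n).
I = 8.87×10⁻² / (4π×10⁻⁷ × 2.393×10⁴) = 2.95 A.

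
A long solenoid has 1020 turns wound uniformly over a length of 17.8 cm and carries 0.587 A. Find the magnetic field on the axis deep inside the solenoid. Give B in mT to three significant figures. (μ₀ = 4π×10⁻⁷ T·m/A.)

Inside a long solenoid, B = μ₀nI with n = 5730 turns/m.
B = 4π×10⁻⁷ × 5730 × 0.587 = 4.23×10⁻³ T.

B ≈ 4.23 mT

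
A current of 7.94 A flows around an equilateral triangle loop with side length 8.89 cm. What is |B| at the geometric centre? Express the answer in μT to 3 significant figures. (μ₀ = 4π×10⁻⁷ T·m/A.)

Each side is a finite straight segment at perpendicular distance d = a/(2 tan(π/3)) = 0.02566 m from the centre, with end-angles ±π/3.
One side contributes B₁ = (μ₀I/4πd)·2 sin(π/3) = 5.36×10⁻⁵ T.
All 3 sides add in the same direction: B = 3 × 5.36×10⁻⁵ = 1.61×10⁻⁴ T.

B ≈ 161 μT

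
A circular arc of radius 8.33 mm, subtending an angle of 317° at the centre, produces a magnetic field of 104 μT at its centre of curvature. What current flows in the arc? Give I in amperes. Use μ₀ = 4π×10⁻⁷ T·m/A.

For a circular arc, B = μ₀Iφ/(4πR) with φ in radians; here φ = 5.533 rad.
So I = 4πRB/(μ₀φ) = 4π × 0.00833 × 1.04×10⁻⁴ / (4π×10⁻⁷ × 5.533) = 1.57 A.

I ≈ 1.57 A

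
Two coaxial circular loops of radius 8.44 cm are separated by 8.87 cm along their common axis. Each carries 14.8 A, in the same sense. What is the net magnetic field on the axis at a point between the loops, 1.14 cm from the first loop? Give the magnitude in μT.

Each loop contributes B = μ₀IR²/[2(R²+z²)^(3/2)] on the axis, with z measured from that loop.
Loop 1 (z = 0.0114 m): B₁ = 1.07×10⁻⁴ T. Loop 2 (z = 0.0773 m): B₂ = 4.42×10⁻⁵ T.
The fields add: B = B₁ + B₂ = 1.51×10⁻⁴ T.

B ≈ 151 μT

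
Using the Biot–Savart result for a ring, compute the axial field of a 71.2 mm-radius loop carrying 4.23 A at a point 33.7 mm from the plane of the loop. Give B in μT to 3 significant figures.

On the axis of a circular loop, B = μ₀IR² / [2(R²+z²)^(3/2)].
R² + z² = (0.0712)² + (0.0337)² = 0.006205 m², and (R²+z²)^(3/2) = 4.89×10⁻⁴ m³.
B = (4π×10⁻⁷ × 4.23 × 0.005069) / (2 × 4.89×10⁻⁴) = 2.76×10⁻⁵ T.

B ≈ 27.6 μT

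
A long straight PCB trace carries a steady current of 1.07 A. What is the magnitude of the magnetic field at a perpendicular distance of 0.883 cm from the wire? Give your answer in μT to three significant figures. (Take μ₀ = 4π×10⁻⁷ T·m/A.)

For an infinitely long straight wire, B = μ₀I/(2πd).
B = (4π×10⁻⁷ × 1.07) / (2π × 0.00883) = 2.42×10⁻⁵ T.

B ≈ 24.2 μT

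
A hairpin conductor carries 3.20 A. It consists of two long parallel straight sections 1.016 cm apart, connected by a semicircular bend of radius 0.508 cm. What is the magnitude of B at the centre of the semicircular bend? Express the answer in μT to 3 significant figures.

The semicircular arc contributes B_arc = μ₀I·π/(4πR) = μ₀I/(4R) = 1.98×10⁻⁴ T.
Each semi-infinite lead is at perpendicular distance R = 0.00508 m from the centre, with the perpendicular foot at its near end, so it contributes μ₀I/(4πR); both point the same way, together 1.26×10⁻⁴ T.
Arc and leads all point the same direction: B = 1.98×10⁻⁴ + 1.26×10⁻⁴ = 3.24×10⁻⁴ T.

B ≈ 324 μT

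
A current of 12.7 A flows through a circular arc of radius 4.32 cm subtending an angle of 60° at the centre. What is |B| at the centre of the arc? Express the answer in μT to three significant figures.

The Biot–Savart field of a circular arc at its centre is B = μ₀Iφ/(4πR), with φ = 1.047 rad.
B = (4π×10⁻⁷ × 12.7 × 1.047) / (4π × 0.0432) = 3.08×10⁻⁵ T.

B ≈ 30.8 μT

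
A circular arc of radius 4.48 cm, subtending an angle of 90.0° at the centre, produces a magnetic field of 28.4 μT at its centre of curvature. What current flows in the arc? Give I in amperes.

I ≈ 8.10 A

For a circular arc, B = μ₀Iφ/(4πR) with φ in radians; here φ = 1.571 rad.
So I = 4πRB/(μ₀φ) = 4π × 0.0448 × 2.84×10⁻⁵ / (4π×10⁻⁷ × 1.571) = 8.10 A.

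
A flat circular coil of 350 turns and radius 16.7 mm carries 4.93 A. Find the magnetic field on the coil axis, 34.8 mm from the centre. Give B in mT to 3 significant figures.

For an N-turn flat coil, B = Nμ₀IR²/[2(R²+z²)^(3/2)] with R = 0.0167 m, z = 0.0348 m.
B = 350 × 1.50×10⁻⁵ T = 5.26×10⁻³ T.

B ≈ 5.26 mT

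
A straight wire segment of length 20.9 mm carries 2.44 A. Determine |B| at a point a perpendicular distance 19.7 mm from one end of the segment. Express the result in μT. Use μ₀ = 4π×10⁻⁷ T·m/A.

For a finite straight segment, B = (μ₀I/4πd)(sinθ₁ + sinθ₂), where θ₁, θ₂ are the angles from the perpendicular to each end.
The perpendicular foot is at one end, so the two end-offsets along the wire are 0 and L = 0.0209 m.
sinθ₁ = 0/√(0²+0.0197²) = 0.0000; sinθ₂ = 0.0209/√(0.0209²+0.0197²) = 0.7277.
B = (4π×10⁻⁷ × 2.44) / (4π × 0.0197) × (0.0000 + 0.7277) = 9.01×10⁻⁶ T.

B ≈ 9.01 μT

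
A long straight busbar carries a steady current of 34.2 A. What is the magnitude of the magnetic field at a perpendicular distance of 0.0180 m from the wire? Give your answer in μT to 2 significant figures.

B ≈ 380 μT

For an infinitely long straight wire, B = μ₀I/(2πd).
B = (4π×10⁻⁷ × 34.2) / (2π × 0.018) = 3.80×10⁻⁴ T.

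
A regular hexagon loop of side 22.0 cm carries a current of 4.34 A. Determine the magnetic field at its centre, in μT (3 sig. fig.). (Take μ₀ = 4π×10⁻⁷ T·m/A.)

Each side is a finite straight segment at perpendicular distance d = a/(2 tan(π/6)) = 0.1905 m from the centre, with end-angles ±π/6.
One side contributes B₁ = (μ₀I/4πd)·2 sin(π/6) = 2.28×10⁻⁶ T.
All 6 sides add in the same direction: B = 6 × 2.28×10⁻⁶ = 1.37×10⁻⁵ T.

B ≈ 13.7 μT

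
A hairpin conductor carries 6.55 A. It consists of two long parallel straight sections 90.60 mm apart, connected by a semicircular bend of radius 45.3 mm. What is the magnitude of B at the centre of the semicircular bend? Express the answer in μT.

The semicircular arc contributes B_arc = μ₀I·π/(4πR) = μ₀I/(4R) = 4.54×10⁻⁵ T.
Each semi-infinite lead is at perpendicular distance R = 0.0453 m from the centre, with the perpendicular foot at its near end, so it contributes μ₀I/(4πR); both point the same way, together 2.89×10⁻⁵ T.
Arc and leads all point the same direction: B = 4.54×10⁻⁵ + 2.89×10⁻⁵ = 7.43×10⁻⁵ T.

B ≈ 74.3 μT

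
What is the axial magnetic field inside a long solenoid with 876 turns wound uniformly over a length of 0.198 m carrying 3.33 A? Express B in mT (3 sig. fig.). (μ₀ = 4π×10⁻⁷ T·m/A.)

Inside a long solenoid, B = μ₀nI with n = 4424 turns/m.
B = 4π×10⁻⁷ × 4424 × 3.33 = 1.85×10⁻² T.

B ≈ 18.5 mT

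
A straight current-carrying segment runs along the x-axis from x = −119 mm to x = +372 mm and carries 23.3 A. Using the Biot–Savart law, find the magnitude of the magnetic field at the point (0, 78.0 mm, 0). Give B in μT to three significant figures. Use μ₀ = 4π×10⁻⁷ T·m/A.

B ≈ 54.2 μT

For a finite straight segment, B = (μ₀I/4πd)(sinθ₁ + sinθ₂), where θ₁, θ₂ are the angles from the perpendicular to each end.
The perpendicular distance is d = 0.078 m; the end-offsets along the wire are a = 0.119 m and b = 0.372 m.
sinθ₁ = 0.119/√(0.119²+0.078²) = 0.8364; sinθ₂ = 0.372/√(0.372²+0.078²) = 0.9787.
B = (4π×10⁻⁷ × 23.3) / (4π × 0.078) × (0.8364 + 0.9787) = 5.42×10⁻⁵ T.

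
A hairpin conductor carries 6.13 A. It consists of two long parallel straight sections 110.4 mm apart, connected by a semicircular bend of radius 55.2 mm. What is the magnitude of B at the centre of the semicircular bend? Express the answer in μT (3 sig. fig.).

The semicircular arc contributes B_arc = μ₀I·π/(4πR) = μ₀I/(4R) = 3.49×10⁻⁵ T.
Each semi-infinite lead is at perpendicular distance R = 0.0552 m from the centre, with the perpendicular foot at its near end, so it contributes μ₀I/(4πR); both point the same way, together 2.22×10⁻⁵ T.
Arc and leads all point the same direction: B = 3.49×10⁻⁵ + 2.22×10⁻⁵ = 5.71×10⁻⁵ T.

B ≈ 57.1 μT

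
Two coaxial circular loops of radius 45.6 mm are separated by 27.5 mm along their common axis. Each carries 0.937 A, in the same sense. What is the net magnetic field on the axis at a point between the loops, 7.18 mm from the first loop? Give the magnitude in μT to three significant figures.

Each loop contributes B = μ₀IR²/[2(R²+z²)^(3/2)] on the axis, with z measured from that loop.
Loop 1 (z = 0.00718 m): B₁ = 1.24×10⁻⁵ T. Loop 2 (z = 0.02032 m): B₂ = 9.84×10⁻⁶ T.
The fields add: B = B₁ + B₂ = 2.23×10⁻⁵ T.

B ≈ 22.3 μT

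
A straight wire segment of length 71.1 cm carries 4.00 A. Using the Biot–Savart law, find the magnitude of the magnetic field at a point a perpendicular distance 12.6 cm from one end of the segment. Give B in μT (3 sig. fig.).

For a finite straight segment, B = (μ₀I/4πd)(sinθ₁ + sinθ₂), where θ₁, θ₂ are the angles from the perpendicular to each end.
The perpendicular foot is at one end, so the two end-offsets along the wire are 0 and L = 0.711 m.
sinθ₁ = 0/√(0²+0.126²) = 0.0000; sinθ₂ = 0.711/√(0.711²+0.126²) = 0.9847.
B = (4π×10⁻⁷ × 4.00) / (4π × 0.126) × (0.0000 + 0.9847) = 3.13×10⁻⁶ T.

B ≈ 3.13 μT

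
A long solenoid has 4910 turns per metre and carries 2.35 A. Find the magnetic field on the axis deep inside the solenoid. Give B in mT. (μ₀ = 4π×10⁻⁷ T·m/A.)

B ≈ 14.5 mT

Inside a long solenoid, B = μ₀nI with n = 4910 turns/m.
B = 4π×10⁻⁷ × 4910 × 2.35 = 1.45×10⁻² T.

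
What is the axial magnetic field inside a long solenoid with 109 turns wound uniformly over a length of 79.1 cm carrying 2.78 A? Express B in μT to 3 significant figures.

B ≈ 481 μT

Inside a long solenoid, B = μ₀nI with n = 137.8 turns/m.
B = 4π×10⁻⁷ × 137.8 × 2.78 = 4.81×10⁻⁴ T.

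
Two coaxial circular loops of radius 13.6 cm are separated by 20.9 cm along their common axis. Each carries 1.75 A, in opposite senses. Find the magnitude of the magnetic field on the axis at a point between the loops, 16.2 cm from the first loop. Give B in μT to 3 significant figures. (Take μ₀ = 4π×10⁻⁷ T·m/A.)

Each loop contributes B = μ₀IR²/[2(R²+z²)^(3/2)] on the axis, with z measured from that loop.
Loop 1 (z = 0.162 m): B₁ = 2.15×10⁻⁶ T. Loop 2 (z = 0.047 m): B₂ = 6.83×10⁻⁶ T.
The fields oppose: B = |B₁ − B₂| = 4.68×10⁻⁶ T.

B ≈ 4.68 μT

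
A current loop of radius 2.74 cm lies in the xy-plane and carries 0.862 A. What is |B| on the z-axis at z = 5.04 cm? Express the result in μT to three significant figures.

On the axis of a circular loop, B = μ₀IR² / [2(R²+z²)^(3/2)].
R² + z² = (0.0274)² + (0.0504)² = 0.003291 m², and (R²+z²)^(3/2) = 1.89×10⁻⁴ m³.
B = (4π×10⁻⁷ × 0.862 × 0.0007508) / (2 × 1.89×10⁻⁴) = 2.15×10⁻⁶ T.

B ≈ 2.15 μT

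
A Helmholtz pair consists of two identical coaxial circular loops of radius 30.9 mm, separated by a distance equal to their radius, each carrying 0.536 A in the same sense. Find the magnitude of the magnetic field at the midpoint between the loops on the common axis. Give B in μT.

Each loop contributes B = μ₀IR²/[2(R²+z²)^(3/2)] on the axis, with z measured from that loop.
Loop 1 (z = 0.01545 m): B₁ = 7.80×10⁻⁶ T. Loop 2 (z = 0.01545 m): B₂ = 7.80×10⁻⁶ T.
The fields add: B = B₁ + B₂ = 1.56×10⁻⁵ T.

B ≈ 15.6 μT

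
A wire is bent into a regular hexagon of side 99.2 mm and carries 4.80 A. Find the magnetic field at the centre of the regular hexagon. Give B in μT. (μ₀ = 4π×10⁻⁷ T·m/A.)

B ≈ 33.5 μT

Each side is a finite straight segment at perpendicular distance d = a/(2 tan(π/6)) = 0.08591 m from the centre, with end-angles ±π/6.
One side contributes B₁ = (μ₀I/4πd)·2 sin(π/6) = 5.59×10⁻⁶ T.
All 6 sides add in the same direction: B = 6 × 5.59×10⁻⁶ = 3.35×10⁻⁵ T.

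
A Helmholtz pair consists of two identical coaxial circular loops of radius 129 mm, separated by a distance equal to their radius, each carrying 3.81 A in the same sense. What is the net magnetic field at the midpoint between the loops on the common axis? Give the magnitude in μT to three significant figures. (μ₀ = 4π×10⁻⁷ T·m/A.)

Each loop contributes B = μ₀IR²/[2(R²+z²)^(3/2)] on the axis, with z measured from that loop.
Loop 1 (z = 0.0645 m): B₁ = 1.33×10⁻⁵ T. Loop 2 (z = 0.0645 m): B₂ = 1.33×10⁻⁵ T.
The fields add: B = B₁ + B₂ = 2.66×10⁻⁵ T.

B ≈ 26.6 μT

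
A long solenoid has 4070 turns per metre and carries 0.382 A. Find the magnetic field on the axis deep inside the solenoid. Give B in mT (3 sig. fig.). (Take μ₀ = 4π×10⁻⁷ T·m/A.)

B ≈ 1.95 mT

Inside a long solenoid, B = μ₀nI with n = 4070 turns/m.
B = 4π×10⁻⁷ × 4070 × 0.382 = 1.95×10⁻³ T.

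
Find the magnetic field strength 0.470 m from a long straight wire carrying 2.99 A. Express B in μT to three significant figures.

For an infinitely long straight wire, B = μ₀I/(2πd).
B = (4π×10⁻⁷ × 2.99) / (2π × 0.47) = 1.27×10⁻⁶ T.

B ≈ 1.27 μT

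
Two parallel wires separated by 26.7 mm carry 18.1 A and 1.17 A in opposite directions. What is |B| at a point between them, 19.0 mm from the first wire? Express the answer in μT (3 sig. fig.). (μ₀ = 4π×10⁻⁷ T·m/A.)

Each long wire gives B = μ₀I/(2πd). Distances are d₁ = 0.019 m and d₂ = 0.0077 m.
B₁ = 1.91×10⁻⁴ T, B₂ = 3.04×10⁻⁵ T.
Between antiparallel currents both contributions point the same way, so they add. B = B₁ + B₂ = 1.91×10⁻⁴ + 3.04×10⁻⁵ = 2.21×10⁻⁴ T.

B ≈ 221 μT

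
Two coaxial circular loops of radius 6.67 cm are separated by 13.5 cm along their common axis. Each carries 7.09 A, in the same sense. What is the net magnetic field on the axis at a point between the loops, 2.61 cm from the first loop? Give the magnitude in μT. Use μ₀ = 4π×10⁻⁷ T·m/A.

B ≈ 63.5 μT

Each loop contributes B = μ₀IR²/[2(R²+z²)^(3/2)] on the axis, with z measured from that loop.
Loop 1 (z = 0.0261 m): B₁ = 5.39×10⁻⁵ T. Loop 2 (z = 0.1089 m): B₂ = 9.52×10⁻⁶ T.
The fields add: B = B₁ + B₂ = 6.35×10⁻⁵ T.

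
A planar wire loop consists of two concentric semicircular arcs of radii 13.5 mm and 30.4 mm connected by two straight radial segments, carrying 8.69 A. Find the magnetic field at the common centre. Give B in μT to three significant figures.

B ≈ 112 μT

The radial connectors point toward the centre, so dl × r̂ = 0 and they contribute nothing.
Each semicircle gives μ₀I/(4R): inner arc 2.02×10⁻⁴ T, outer arc 8.98×10⁻⁵ T.
The two arcs carry current in opposite angular senses, so their fields oppose: B = |2.02×10⁻⁴ − 8.98×10⁻⁵| = 1.12×10⁻⁴ T.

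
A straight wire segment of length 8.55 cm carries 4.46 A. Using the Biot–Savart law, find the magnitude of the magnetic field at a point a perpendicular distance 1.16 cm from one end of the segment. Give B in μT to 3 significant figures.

For a finite straight segment, B = (μ₀I/4πd)(sinθ₁ + sinθ₂), where θ₁, θ₂ are the angles from the perpendicular to each end.
The perpendicular foot is at one end, so the two end-offsets along the wire are 0 and L = 0.0855 m.
sinθ₁ = 0/√(0²+0.0116²) = 0.0000; sinθ₂ = 0.0855/√(0.0855²+0.0116²) = 0.9909.
B = (4π×10⁻⁷ × 4.46) / (4π × 0.0116) × (0.0000 + 0.9909) = 3.81×10⁻⁵ T.

B ≈ 38.1 μT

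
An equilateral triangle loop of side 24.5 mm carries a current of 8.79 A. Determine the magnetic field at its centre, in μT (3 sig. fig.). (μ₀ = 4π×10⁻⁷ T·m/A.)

B ≈ 646 μT

Each side is a finite straight segment at perpendicular distance d = a/(2 tan(π/3)) = 0.007073 m from the centre, with end-angles ±π/3.
One side contributes B₁ = (μ₀I/4πd)·2 sin(π/3) = 2.15×10⁻⁴ T.
All 3 sides add in the same direction: B = 3 × 2.15×10⁻⁴ = 6.46×10⁻⁴ T.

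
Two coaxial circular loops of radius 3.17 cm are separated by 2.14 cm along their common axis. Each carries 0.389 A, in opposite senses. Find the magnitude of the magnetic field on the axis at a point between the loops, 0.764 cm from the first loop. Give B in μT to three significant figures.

B ≈ 1.13 μT

Each loop contributes B = μ₀IR²/[2(R²+z²)^(3/2)] on the axis, with z measured from that loop.
Loop 1 (z = 0.00764 m): B₁ = 7.08×10⁻⁶ T. Loop 2 (z = 0.01376 m): B₂ = 5.95×10⁻⁶ T.
The fields oppose: B = |B₁ − B₂| = 1.13×10⁻⁶ T.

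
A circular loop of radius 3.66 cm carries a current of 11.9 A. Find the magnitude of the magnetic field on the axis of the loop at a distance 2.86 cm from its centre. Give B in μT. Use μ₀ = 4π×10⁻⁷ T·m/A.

B ≈ 99.9 μT

On the axis of a circular loop, B = μ₀IR² / [2(R²+z²)^(3/2)].
R² + z² = (0.0366)² + (0.0286)² = 0.002158 m², and (R²+z²)^(3/2) = 1.00×10⁻⁴ m³.
B = (4π×10⁻⁷ × 11.9 × 0.00134) / (2 × 1.00×10⁻⁴) = 9.99×10⁻⁵ T.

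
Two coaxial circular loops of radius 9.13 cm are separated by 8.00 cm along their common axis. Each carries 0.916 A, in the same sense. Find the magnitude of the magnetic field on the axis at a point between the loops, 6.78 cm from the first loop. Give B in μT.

B ≈ 9.40 μT

Each loop contributes B = μ₀IR²/[2(R²+z²)^(3/2)] on the axis, with z measured from that loop.
Loop 1 (z = 0.0678 m): B₁ = 3.26×10⁻⁶ T. Loop 2 (z = 0.0122 m): B₂ = 6.14×10⁻⁶ T.
The fields add: B = B₁ + B₂ = 9.40×10⁻⁶ T.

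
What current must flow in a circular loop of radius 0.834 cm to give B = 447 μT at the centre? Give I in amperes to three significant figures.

I ≈ 5.93 A

At the centre of a circular loop B = μ₀I/(2R), so I = 2RB/μ₀.
With R = 0.00834 m, I = 2 × 0.00834 × 4.47×10⁻⁴ / (4π×10⁻⁷) = 5.93 A.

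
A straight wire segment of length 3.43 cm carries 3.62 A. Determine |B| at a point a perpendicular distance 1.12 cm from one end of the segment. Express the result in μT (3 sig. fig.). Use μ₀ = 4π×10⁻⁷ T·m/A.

For a finite straight segment, B = (μ₀I/4πd)(sinθ₁ + sinθ₂), where θ₁, θ₂ are the angles from the perpendicular to each end.
The perpendicular foot is at one end, so the two end-offsets along the wire are 0 and L = 0.0343 m.
sinθ₁ = 0/√(0²+0.0112²) = 0.0000; sinθ₂ = 0.0343/√(0.0343²+0.0112²) = 0.9506.
B = (4π×10⁻⁷ × 3.62) / (4π × 0.0112) × (0.0000 + 0.9506) = 3.07×10⁻⁵ T.

B ≈ 30.7 μT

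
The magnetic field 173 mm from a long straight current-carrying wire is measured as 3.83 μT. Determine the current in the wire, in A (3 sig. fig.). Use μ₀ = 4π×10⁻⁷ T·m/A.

I ≈ 3.31 A

For a long straight wire B = μ₀I/(2πd), so I = 2πdB/μ₀.
I = 2π × 0.173 × 3.83×10⁻⁶ / (4π×10⁻⁷) = 3.31 A.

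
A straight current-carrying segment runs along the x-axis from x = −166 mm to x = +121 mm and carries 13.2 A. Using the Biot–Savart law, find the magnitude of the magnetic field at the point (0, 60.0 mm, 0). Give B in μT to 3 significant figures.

For a finite straight segment, B = (μ₀I/4πd)(sinθ₁ + sinθ₂), where θ₁, θ₂ are the angles from the perpendicular to each end.
The perpendicular distance is d = 0.06 m; the end-offsets along the wire are a = 0.166 m and b = 0.121 m.
sinθ₁ = 0.166/√(0.166²+0.06²) = 0.9405; sinθ₂ = 0.121/√(0.121²+0.06²) = 0.8959.
B = (4π×10⁻⁷ × 13.2) / (4π × 0.06) × (0.9405 + 0.8959) = 4.04×10⁻⁵ T.

B ≈ 40.4 μT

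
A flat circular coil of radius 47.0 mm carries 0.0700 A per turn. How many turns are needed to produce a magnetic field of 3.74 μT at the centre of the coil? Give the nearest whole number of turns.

N = 4

For an N-turn coil, B = Nμ₀I/(2R). A single turn gives B₁ = 9.36×10⁻⁷ T with R = 0.047 m.
N = B/B₁ = 3.74×10⁻⁶ / 9.36×10⁻⁷ = 4.00.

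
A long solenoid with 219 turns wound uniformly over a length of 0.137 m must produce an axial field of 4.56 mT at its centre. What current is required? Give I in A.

I ≈ 2.27 A

Inside a long solenoid B = μ₀nI with n = 1599 m⁻¹, so I = B/(μ₀n).
I = 4.56×10⁻³ / (4π×10⁻⁷ × 1599) = 2.27 A.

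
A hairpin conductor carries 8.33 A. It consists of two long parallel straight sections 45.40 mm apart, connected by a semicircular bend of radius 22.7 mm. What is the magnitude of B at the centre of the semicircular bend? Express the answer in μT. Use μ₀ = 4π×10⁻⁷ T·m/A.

B ≈ 189 μT

The semicircular arc contributes B_arc = μ₀I·π/(4πR) = μ₀I/(4R) = 1.15×10⁻⁴ T.
Each semi-infinite lead is at perpendicular distance R = 0.0227 m from the centre, with the perpendicular foot at its near end, so it contributes μ₀I/(4πR); both point the same way, together 7.34×10⁻⁵ T.
Arc and leads all point the same direction: B = 1.15×10⁻⁴ + 7.34×10⁻⁵ = 1.89×10⁻⁴ T.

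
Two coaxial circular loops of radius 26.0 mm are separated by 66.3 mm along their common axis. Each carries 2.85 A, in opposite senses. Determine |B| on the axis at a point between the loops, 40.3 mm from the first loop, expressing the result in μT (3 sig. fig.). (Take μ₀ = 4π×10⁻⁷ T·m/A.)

B ≈ 13.4 μT

Each loop contributes B = μ₀IR²/[2(R²+z²)^(3/2)] on the axis, with z measured from that loop.
Loop 1 (z = 0.0403 m): B₁ = 1.10×10⁻⁵ T. Loop 2 (z = 0.026 m): B₂ = 2.44×10⁻⁵ T.
The fields oppose: B = |B₁ − B₂| = 1.34×10⁻⁵ T.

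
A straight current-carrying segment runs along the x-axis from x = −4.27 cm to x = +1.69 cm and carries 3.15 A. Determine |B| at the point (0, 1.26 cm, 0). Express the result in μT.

B ≈ 44.0 μT

For a finite straight segment, B = (μ₀I/4πd)(sinθ₁ + sinθ₂), where θ₁, θ₂ are the angles from the perpendicular to each end.
The perpendicular distance is d = 0.0126 m; the end-offsets along the wire are a = 0.0427 m and b = 0.0169 m.
sinθ₁ = 0.0427/√(0.0427²+0.0126²) = 0.9591; sinθ₂ = 0.0169/√(0.0169²+0.0126²) = 0.8017.
B = (4π×10⁻⁷ × 3.15) / (4π × 0.0126) × (0.9591 + 0.8017) = 4.40×10⁻⁵ T.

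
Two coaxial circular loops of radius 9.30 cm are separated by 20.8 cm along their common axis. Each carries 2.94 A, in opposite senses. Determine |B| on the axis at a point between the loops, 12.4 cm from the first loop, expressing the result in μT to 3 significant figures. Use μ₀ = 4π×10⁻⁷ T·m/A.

B ≈ 3.83 μT

Each loop contributes B = μ₀IR²/[2(R²+z²)^(3/2)] on the axis, with z measured from that loop.
Loop 1 (z = 0.124 m): B₁ = 4.29×10⁻⁶ T. Loop 2 (z = 0.084 m): B₂ = 8.12×10⁻⁶ T.
The fields oppose: B = |B₁ − B₂| = 3.83×10⁻⁶ T.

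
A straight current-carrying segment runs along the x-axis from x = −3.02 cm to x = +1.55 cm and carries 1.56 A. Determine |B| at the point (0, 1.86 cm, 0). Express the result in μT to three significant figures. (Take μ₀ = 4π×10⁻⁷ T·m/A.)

B ≈ 12.5 μT

For a finite straight segment, B = (μ₀I/4πd)(sinθ₁ + sinθ₂), where θ₁, θ₂ are the angles from the perpendicular to each end.
The perpendicular distance is d = 0.0186 m; the end-offsets along the wire are a = 0.0302 m and b = 0.0155 m.
sinθ₁ = 0.0302/√(0.0302²+0.0186²) = 0.8515; sinθ₂ = 0.0155/√(0.0155²+0.0186²) = 0.6402.
B = (4π×10⁻⁷ × 1.56) / (4π × 0.0186) × (0.8515 + 0.6402) = 1.25×10⁻⁵ T.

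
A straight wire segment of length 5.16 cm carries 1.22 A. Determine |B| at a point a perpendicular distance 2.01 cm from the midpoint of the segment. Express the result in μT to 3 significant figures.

For a finite straight segment, B = (μ₀I/4πd)(sinθ₁ + sinθ₂), where θ₁, θ₂ are the angles from the perpendicular to each end.
The perpendicular from the point meets the wire at its midpoint, so each end is L/2 = 0.0258 m away along the wire.
sinθ₁ = 0.0258/√(0.0258²+0.0201²) = 0.7889; sinθ₂ = 0.0258/√(0.0258²+0.0201²) = 0.7889.
B = (4π×10⁻⁷ × 1.22) / (4π × 0.0201) × (0.7889 + 0.7889) = 9.58×10⁻⁶ T.

B ≈ 9.58 μT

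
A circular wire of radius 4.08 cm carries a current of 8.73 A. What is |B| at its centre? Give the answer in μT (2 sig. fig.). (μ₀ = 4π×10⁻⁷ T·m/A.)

At the centre of a circular loop the Biot–Savart law gives B = μ₀I/(2R).
B = (4π×10⁻⁷ × 8.73) / (2 × 0.0408) = 1.34×10⁻⁴ T.

B ≈ 130 μT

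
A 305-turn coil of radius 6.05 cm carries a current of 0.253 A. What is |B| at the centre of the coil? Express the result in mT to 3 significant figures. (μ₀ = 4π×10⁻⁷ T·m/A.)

For an N-turn flat coil, B = Nμ₀I/(2R) with R = 0.0605 m.
B = 305 × 2.63×10⁻⁶ T = 8.01×10⁻⁴ T.

B ≈ 0.801 mT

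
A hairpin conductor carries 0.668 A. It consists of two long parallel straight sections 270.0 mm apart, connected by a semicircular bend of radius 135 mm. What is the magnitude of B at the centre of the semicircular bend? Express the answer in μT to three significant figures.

The semicircular arc contributes B_arc = μ₀I·π/(4πR) = μ₀I/(4R) = 1.55×10⁻⁶ T.
Each semi-infinite lead is at perpendicular distance R = 0.135 m from the centre, with the perpendicular foot at its near end, so it contributes μ₀I/(4πR); both point the same way, together 9.90×10⁻⁷ T.
Arc and leads all point the same direction: B = 1.55×10⁻⁶ + 9.90×10⁻⁷ = 2.54×10⁻⁶ T.

B ≈ 2.54 μT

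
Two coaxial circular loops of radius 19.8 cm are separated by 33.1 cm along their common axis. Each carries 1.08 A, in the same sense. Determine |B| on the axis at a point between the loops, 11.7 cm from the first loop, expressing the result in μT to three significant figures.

B ≈ 3.26 μT

Each loop contributes B = μ₀IR²/[2(R²+z²)^(3/2)] on the axis, with z measured from that loop.
Loop 1 (z = 0.117 m): B₁ = 2.19×10⁻⁶ T. Loop 2 (z = 0.214 m): B₂ = 1.07×10⁻⁶ T.
The fields add: B = B₁ + B₂ = 3.26×10⁻⁶ T.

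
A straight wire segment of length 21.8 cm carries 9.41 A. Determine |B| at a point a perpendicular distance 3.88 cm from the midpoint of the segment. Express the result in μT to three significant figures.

For a finite straight segment, B = (μ₀I/4πd)(sinθ₁ + sinθ₂), where θ₁, θ₂ are the angles from the perpendicular to each end.
The perpendicular from the point meets the wire at its midpoint, so each end is L/2 = 0.109 m away along the wire.
sinθ₁ = 0.109/√(0.109²+0.0388²) = 0.9421; sinθ₂ = 0.109/√(0.109²+0.0388²) = 0.9421.
B = (4π×10⁻⁷ × 9.41) / (4π × 0.0388) × (0.9421 + 0.9421) = 4.57×10⁻⁵ T.

B ≈ 45.7 μT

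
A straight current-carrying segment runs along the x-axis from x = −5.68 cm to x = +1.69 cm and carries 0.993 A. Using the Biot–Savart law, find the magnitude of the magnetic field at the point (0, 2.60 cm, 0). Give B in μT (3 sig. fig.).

B ≈ 5.55 μT

For a finite straight segment, B = (μ₀I/4πd)(sinθ₁ + sinθ₂), where θ₁, θ₂ are the angles from the perpendicular to each end.
The perpendicular distance is d = 0.026 m; the end-offsets along the wire are a = 0.0568 m and b = 0.0169 m.
sinθ₁ = 0.0568/√(0.0568²+0.026²) = 0.9093; sinθ₂ = 0.0169/√(0.0169²+0.026²) = 0.5450.
B = (4π×10⁻⁷ × 0.993) / (4π × 0.026) × (0.9093 + 0.5450) = 5.55×10⁻⁶ T.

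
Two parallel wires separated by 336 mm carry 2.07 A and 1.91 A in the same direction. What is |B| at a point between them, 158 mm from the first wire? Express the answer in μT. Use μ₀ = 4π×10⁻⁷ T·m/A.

B ≈ 0.474 μT

Each long wire gives B = μ₀I/(2πd). Distances are d₁ = 0.158 m and d₂ = 0.178 m.
B₁ = 2.62×10⁻⁶ T, B₂ = 2.15×10⁻⁶ T.
Between parallel currents the two contributions point in opposite directions, so they subtract. B = |B₁ − B₂| = |2.62×10⁻⁶ − 2.15×10⁻⁶| = 4.74×10⁻⁷ T.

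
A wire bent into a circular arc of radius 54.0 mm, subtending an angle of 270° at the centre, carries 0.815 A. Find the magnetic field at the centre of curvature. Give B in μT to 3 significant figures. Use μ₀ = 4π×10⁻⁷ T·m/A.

The Biot–Savart field of a circular arc at its centre is B = μ₀Iφ/(4πR), with φ = 4.712 rad.
B = (4π×10⁻⁷ × 0.815 × 4.712) / (4π × 0.054) = 7.11×10⁻⁶ T.

B ≈ 7.11 μT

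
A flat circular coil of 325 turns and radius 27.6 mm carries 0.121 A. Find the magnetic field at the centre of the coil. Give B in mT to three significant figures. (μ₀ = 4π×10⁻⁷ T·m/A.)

For an N-turn flat coil, B = Nμ₀I/(2R) with R = 0.0276 m.
B = 325 × 2.75×10⁻⁶ T = 8.95×10⁻⁴ T.

B ≈ 0.895 mT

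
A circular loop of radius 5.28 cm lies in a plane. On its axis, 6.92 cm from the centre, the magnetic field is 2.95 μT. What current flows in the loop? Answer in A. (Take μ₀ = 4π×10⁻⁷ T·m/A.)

I ≈ 1.11 A

On the axis of a loop, B = μ₀IR²/[2(R²+z²)^(3/2)], so I = 2B(R²+z²)^(3/2)/(μ₀R²).
R² + z² = 0.002788 + 0.004789 = 0.007576 m²; raised to 3/2 gives 6.59×10⁻⁴ m³.
I = 2 × 2.95×10⁻⁶ × 6.59×10⁻⁴ / (1.26×10⁻⁶ × 0.002788) = 1.11 A.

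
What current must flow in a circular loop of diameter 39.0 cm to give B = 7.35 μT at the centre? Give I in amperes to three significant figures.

At the centre of a circular loop B = μ₀I/(2R), so I = 2RB/μ₀.
With R = 0.195 m, I = 2 × 0.195 × 7.35×10⁻⁶ / (4π×10⁻⁷) = 2.28 A.

I ≈ 2.28 A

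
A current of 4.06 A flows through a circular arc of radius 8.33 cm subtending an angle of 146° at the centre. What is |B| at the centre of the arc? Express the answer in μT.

The Biot–Savart field of a circular arc at its centre is B = μ₀Iφ/(4πR), with φ = 2.548 rad.
B = (4π×10⁻⁷ × 4.06 × 2.548) / (4π × 0.0833) = 1.24×10⁻⁵ T.

B ≈ 12.4 μT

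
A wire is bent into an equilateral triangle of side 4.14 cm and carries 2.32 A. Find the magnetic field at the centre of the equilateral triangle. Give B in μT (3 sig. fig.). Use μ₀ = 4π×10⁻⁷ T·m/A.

B ≈ 101 μT

Each side is a finite straight segment at perpendicular distance d = a/(2 tan(π/3)) = 0.01195 m from the centre, with end-angles ±π/3.
One side contributes B₁ = (μ₀I/4πd)·2 sin(π/3) = 3.36×10⁻⁵ T.
All 3 sides add in the same direction: B = 3 × 3.36×10⁻⁵ = 1.01×10⁻⁴ T.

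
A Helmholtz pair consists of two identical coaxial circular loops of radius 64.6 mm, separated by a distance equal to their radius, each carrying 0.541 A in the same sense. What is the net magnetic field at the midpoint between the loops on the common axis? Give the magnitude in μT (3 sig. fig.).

Each loop contributes B = μ₀IR²/[2(R²+z²)^(3/2)] on the axis, with z measured from that loop.
Loop 1 (z = 0.0323 m): B₁ = 3.77×10⁻⁶ T. Loop 2 (z = 0.0323 m): B₂ = 3.77×10⁻⁶ T.
The fields add: B = B₁ + B₂ = 7.53×10⁻⁶ T.

B ≈ 7.53 μT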